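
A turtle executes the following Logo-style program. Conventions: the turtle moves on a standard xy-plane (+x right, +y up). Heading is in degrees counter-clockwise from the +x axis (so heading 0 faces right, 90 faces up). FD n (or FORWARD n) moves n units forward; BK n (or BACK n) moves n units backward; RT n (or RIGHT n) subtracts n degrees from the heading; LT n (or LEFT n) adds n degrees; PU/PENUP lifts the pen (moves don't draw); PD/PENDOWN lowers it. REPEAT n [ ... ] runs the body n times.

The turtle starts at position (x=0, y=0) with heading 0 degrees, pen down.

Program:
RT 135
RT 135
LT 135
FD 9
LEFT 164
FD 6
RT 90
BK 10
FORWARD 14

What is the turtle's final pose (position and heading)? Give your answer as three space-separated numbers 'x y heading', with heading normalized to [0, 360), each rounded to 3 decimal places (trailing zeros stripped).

Answer: 0.823 -6.954 299

Derivation:
Executing turtle program step by step:
Start: pos=(0,0), heading=0, pen down
RT 135: heading 0 -> 225
RT 135: heading 225 -> 90
LT 135: heading 90 -> 225
FD 9: (0,0) -> (-6.364,-6.364) [heading=225, draw]
LT 164: heading 225 -> 29
FD 6: (-6.364,-6.364) -> (-1.116,-3.455) [heading=29, draw]
RT 90: heading 29 -> 299
BK 10: (-1.116,-3.455) -> (-5.964,5.291) [heading=299, draw]
FD 14: (-5.964,5.291) -> (0.823,-6.954) [heading=299, draw]
Final: pos=(0.823,-6.954), heading=299, 4 segment(s) drawn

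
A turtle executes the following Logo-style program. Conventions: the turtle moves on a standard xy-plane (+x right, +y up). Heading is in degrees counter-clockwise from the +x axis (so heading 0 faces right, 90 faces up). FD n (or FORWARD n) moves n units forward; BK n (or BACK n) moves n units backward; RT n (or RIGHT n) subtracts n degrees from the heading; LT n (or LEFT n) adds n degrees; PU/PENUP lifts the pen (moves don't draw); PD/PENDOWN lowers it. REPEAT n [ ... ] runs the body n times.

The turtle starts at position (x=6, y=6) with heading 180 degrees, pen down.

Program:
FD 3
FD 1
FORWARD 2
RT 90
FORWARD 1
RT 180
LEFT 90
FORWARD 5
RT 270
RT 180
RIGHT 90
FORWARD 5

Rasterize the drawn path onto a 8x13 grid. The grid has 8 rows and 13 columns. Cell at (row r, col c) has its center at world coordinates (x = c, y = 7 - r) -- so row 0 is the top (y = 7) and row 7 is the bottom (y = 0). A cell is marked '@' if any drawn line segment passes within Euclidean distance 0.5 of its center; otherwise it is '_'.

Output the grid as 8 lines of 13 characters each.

Answer: @@@@@@_______
@@@@@@@______
_____________
_____________
_____________
_____________
_____________
_____________

Derivation:
Segment 0: (6,6) -> (3,6)
Segment 1: (3,6) -> (2,6)
Segment 2: (2,6) -> (0,6)
Segment 3: (0,6) -> (0,7)
Segment 4: (0,7) -> (5,7)
Segment 5: (5,7) -> (0,7)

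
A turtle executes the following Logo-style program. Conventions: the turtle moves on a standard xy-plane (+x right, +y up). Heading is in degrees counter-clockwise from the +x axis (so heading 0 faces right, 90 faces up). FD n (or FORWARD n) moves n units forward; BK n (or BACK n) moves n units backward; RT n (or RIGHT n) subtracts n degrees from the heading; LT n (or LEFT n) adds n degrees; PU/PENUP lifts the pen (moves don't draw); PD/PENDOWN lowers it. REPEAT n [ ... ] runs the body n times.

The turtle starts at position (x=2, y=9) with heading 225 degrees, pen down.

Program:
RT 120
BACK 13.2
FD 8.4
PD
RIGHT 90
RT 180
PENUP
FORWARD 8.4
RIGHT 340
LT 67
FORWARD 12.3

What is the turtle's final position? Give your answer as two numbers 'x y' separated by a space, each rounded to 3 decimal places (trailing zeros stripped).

Answer: -2.314 -9.842

Derivation:
Executing turtle program step by step:
Start: pos=(2,9), heading=225, pen down
RT 120: heading 225 -> 105
BK 13.2: (2,9) -> (5.416,-3.75) [heading=105, draw]
FD 8.4: (5.416,-3.75) -> (3.242,4.364) [heading=105, draw]
PD: pen down
RT 90: heading 105 -> 15
RT 180: heading 15 -> 195
PU: pen up
FD 8.4: (3.242,4.364) -> (-4.871,2.189) [heading=195, move]
RT 340: heading 195 -> 215
LT 67: heading 215 -> 282
FD 12.3: (-4.871,2.189) -> (-2.314,-9.842) [heading=282, move]
Final: pos=(-2.314,-9.842), heading=282, 2 segment(s) drawn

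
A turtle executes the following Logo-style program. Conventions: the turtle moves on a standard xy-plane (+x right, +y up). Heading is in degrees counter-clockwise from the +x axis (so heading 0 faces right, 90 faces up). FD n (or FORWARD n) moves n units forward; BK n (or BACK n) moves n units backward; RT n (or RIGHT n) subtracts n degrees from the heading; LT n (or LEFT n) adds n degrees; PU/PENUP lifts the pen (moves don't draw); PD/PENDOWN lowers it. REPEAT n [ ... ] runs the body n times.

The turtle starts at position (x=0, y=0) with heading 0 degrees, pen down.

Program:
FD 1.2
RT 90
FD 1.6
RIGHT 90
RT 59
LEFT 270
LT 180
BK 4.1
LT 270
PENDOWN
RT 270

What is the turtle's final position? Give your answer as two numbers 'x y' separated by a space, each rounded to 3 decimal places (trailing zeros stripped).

Executing turtle program step by step:
Start: pos=(0,0), heading=0, pen down
FD 1.2: (0,0) -> (1.2,0) [heading=0, draw]
RT 90: heading 0 -> 270
FD 1.6: (1.2,0) -> (1.2,-1.6) [heading=270, draw]
RT 90: heading 270 -> 180
RT 59: heading 180 -> 121
LT 270: heading 121 -> 31
LT 180: heading 31 -> 211
BK 4.1: (1.2,-1.6) -> (4.714,0.512) [heading=211, draw]
LT 270: heading 211 -> 121
PD: pen down
RT 270: heading 121 -> 211
Final: pos=(4.714,0.512), heading=211, 3 segment(s) drawn

Answer: 4.714 0.512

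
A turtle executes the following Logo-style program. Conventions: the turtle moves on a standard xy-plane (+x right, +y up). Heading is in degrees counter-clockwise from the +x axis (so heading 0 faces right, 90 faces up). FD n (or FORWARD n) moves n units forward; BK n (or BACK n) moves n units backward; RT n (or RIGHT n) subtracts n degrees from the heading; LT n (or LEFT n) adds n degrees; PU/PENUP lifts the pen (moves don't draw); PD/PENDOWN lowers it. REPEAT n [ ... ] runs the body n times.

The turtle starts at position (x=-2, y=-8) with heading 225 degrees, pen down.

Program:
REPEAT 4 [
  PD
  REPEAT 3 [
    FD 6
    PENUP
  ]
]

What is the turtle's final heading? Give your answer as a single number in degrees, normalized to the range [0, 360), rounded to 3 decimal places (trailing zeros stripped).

Answer: 225

Derivation:
Executing turtle program step by step:
Start: pos=(-2,-8), heading=225, pen down
REPEAT 4 [
  -- iteration 1/4 --
  PD: pen down
  REPEAT 3 [
    -- iteration 1/3 --
    FD 6: (-2,-8) -> (-6.243,-12.243) [heading=225, draw]
    PU: pen up
    -- iteration 2/3 --
    FD 6: (-6.243,-12.243) -> (-10.485,-16.485) [heading=225, move]
    PU: pen up
    -- iteration 3/3 --
    FD 6: (-10.485,-16.485) -> (-14.728,-20.728) [heading=225, move]
    PU: pen up
  ]
  -- iteration 2/4 --
  PD: pen down
  REPEAT 3 [
    -- iteration 1/3 --
    FD 6: (-14.728,-20.728) -> (-18.971,-24.971) [heading=225, draw]
    PU: pen up
    -- iteration 2/3 --
    FD 6: (-18.971,-24.971) -> (-23.213,-29.213) [heading=225, move]
    PU: pen up
    -- iteration 3/3 --
    FD 6: (-23.213,-29.213) -> (-27.456,-33.456) [heading=225, move]
    PU: pen up
  ]
  -- iteration 3/4 --
  PD: pen down
  REPEAT 3 [
    -- iteration 1/3 --
    FD 6: (-27.456,-33.456) -> (-31.698,-37.698) [heading=225, draw]
    PU: pen up
    -- iteration 2/3 --
    FD 6: (-31.698,-37.698) -> (-35.941,-41.941) [heading=225, move]
    PU: pen up
    -- iteration 3/3 --
    FD 6: (-35.941,-41.941) -> (-40.184,-46.184) [heading=225, move]
    PU: pen up
  ]
  -- iteration 4/4 --
  PD: pen down
  REPEAT 3 [
    -- iteration 1/3 --
    FD 6: (-40.184,-46.184) -> (-44.426,-50.426) [heading=225, draw]
    PU: pen up
    -- iteration 2/3 --
    FD 6: (-44.426,-50.426) -> (-48.669,-54.669) [heading=225, move]
    PU: pen up
    -- iteration 3/3 --
    FD 6: (-48.669,-54.669) -> (-52.912,-58.912) [heading=225, move]
    PU: pen up
  ]
]
Final: pos=(-52.912,-58.912), heading=225, 4 segment(s) drawn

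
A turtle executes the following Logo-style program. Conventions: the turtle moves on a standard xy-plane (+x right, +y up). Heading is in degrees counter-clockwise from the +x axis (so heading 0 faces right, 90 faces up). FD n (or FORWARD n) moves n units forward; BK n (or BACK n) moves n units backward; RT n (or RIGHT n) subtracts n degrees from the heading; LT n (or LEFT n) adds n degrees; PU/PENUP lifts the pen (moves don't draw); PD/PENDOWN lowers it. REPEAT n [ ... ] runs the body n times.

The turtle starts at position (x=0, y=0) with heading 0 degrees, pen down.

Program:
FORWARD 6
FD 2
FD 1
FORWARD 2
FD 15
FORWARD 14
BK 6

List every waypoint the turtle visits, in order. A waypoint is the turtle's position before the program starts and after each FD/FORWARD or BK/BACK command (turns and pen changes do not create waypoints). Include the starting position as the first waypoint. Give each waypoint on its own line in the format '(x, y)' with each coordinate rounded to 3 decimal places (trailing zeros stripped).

Answer: (0, 0)
(6, 0)
(8, 0)
(9, 0)
(11, 0)
(26, 0)
(40, 0)
(34, 0)

Derivation:
Executing turtle program step by step:
Start: pos=(0,0), heading=0, pen down
FD 6: (0,0) -> (6,0) [heading=0, draw]
FD 2: (6,0) -> (8,0) [heading=0, draw]
FD 1: (8,0) -> (9,0) [heading=0, draw]
FD 2: (9,0) -> (11,0) [heading=0, draw]
FD 15: (11,0) -> (26,0) [heading=0, draw]
FD 14: (26,0) -> (40,0) [heading=0, draw]
BK 6: (40,0) -> (34,0) [heading=0, draw]
Final: pos=(34,0), heading=0, 7 segment(s) drawn
Waypoints (8 total):
(0, 0)
(6, 0)
(8, 0)
(9, 0)
(11, 0)
(26, 0)
(40, 0)
(34, 0)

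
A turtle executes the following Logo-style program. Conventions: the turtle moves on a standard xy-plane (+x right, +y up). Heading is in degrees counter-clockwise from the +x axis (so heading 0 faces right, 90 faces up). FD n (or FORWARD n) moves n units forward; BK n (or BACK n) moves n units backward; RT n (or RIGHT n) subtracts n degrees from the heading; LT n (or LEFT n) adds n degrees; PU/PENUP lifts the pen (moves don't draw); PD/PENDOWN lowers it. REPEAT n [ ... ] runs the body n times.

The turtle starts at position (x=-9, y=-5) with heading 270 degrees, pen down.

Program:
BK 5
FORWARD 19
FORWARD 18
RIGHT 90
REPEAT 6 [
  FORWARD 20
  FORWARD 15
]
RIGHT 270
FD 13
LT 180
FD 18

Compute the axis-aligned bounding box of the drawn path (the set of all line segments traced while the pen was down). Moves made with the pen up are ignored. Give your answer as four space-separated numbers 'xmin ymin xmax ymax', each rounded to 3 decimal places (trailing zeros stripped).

Executing turtle program step by step:
Start: pos=(-9,-5), heading=270, pen down
BK 5: (-9,-5) -> (-9,0) [heading=270, draw]
FD 19: (-9,0) -> (-9,-19) [heading=270, draw]
FD 18: (-9,-19) -> (-9,-37) [heading=270, draw]
RT 90: heading 270 -> 180
REPEAT 6 [
  -- iteration 1/6 --
  FD 20: (-9,-37) -> (-29,-37) [heading=180, draw]
  FD 15: (-29,-37) -> (-44,-37) [heading=180, draw]
  -- iteration 2/6 --
  FD 20: (-44,-37) -> (-64,-37) [heading=180, draw]
  FD 15: (-64,-37) -> (-79,-37) [heading=180, draw]
  -- iteration 3/6 --
  FD 20: (-79,-37) -> (-99,-37) [heading=180, draw]
  FD 15: (-99,-37) -> (-114,-37) [heading=180, draw]
  -- iteration 4/6 --
  FD 20: (-114,-37) -> (-134,-37) [heading=180, draw]
  FD 15: (-134,-37) -> (-149,-37) [heading=180, draw]
  -- iteration 5/6 --
  FD 20: (-149,-37) -> (-169,-37) [heading=180, draw]
  FD 15: (-169,-37) -> (-184,-37) [heading=180, draw]
  -- iteration 6/6 --
  FD 20: (-184,-37) -> (-204,-37) [heading=180, draw]
  FD 15: (-204,-37) -> (-219,-37) [heading=180, draw]
]
RT 270: heading 180 -> 270
FD 13: (-219,-37) -> (-219,-50) [heading=270, draw]
LT 180: heading 270 -> 90
FD 18: (-219,-50) -> (-219,-32) [heading=90, draw]
Final: pos=(-219,-32), heading=90, 17 segment(s) drawn

Segment endpoints: x in {-219, -204, -184, -169, -149, -134, -114, -99, -79, -64, -44, -29, -9, -9, -9, -9}, y in {-50, -37, -32, -19, -5, 0}
xmin=-219, ymin=-50, xmax=-9, ymax=0

Answer: -219 -50 -9 0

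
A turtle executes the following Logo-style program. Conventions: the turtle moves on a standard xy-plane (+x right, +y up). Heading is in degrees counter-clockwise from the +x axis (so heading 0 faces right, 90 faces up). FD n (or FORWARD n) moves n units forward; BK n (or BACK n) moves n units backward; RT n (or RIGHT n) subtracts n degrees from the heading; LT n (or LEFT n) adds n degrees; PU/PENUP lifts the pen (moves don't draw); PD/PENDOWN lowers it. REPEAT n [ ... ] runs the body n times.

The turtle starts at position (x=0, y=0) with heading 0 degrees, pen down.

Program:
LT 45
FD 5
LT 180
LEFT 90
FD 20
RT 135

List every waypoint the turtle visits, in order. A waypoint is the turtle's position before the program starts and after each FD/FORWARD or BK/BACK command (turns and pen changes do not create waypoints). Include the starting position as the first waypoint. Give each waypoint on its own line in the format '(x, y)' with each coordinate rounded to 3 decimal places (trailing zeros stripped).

Executing turtle program step by step:
Start: pos=(0,0), heading=0, pen down
LT 45: heading 0 -> 45
FD 5: (0,0) -> (3.536,3.536) [heading=45, draw]
LT 180: heading 45 -> 225
LT 90: heading 225 -> 315
FD 20: (3.536,3.536) -> (17.678,-10.607) [heading=315, draw]
RT 135: heading 315 -> 180
Final: pos=(17.678,-10.607), heading=180, 2 segment(s) drawn
Waypoints (3 total):
(0, 0)
(3.536, 3.536)
(17.678, -10.607)

Answer: (0, 0)
(3.536, 3.536)
(17.678, -10.607)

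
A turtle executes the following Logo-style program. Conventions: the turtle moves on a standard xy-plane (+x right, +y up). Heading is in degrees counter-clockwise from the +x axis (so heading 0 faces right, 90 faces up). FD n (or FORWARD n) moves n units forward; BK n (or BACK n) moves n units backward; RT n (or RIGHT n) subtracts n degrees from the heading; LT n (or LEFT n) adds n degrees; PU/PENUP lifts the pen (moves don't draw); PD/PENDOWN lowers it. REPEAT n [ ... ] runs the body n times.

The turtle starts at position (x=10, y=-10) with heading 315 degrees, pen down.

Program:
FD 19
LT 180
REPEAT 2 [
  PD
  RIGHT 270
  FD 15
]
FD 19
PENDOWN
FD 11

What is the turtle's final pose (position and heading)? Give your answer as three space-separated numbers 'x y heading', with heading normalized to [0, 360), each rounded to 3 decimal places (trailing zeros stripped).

Answer: 44.648 -65.861 315

Derivation:
Executing turtle program step by step:
Start: pos=(10,-10), heading=315, pen down
FD 19: (10,-10) -> (23.435,-23.435) [heading=315, draw]
LT 180: heading 315 -> 135
REPEAT 2 [
  -- iteration 1/2 --
  PD: pen down
  RT 270: heading 135 -> 225
  FD 15: (23.435,-23.435) -> (12.828,-34.042) [heading=225, draw]
  -- iteration 2/2 --
  PD: pen down
  RT 270: heading 225 -> 315
  FD 15: (12.828,-34.042) -> (23.435,-44.648) [heading=315, draw]
]
FD 19: (23.435,-44.648) -> (36.87,-58.083) [heading=315, draw]
PD: pen down
FD 11: (36.87,-58.083) -> (44.648,-65.861) [heading=315, draw]
Final: pos=(44.648,-65.861), heading=315, 5 segment(s) drawn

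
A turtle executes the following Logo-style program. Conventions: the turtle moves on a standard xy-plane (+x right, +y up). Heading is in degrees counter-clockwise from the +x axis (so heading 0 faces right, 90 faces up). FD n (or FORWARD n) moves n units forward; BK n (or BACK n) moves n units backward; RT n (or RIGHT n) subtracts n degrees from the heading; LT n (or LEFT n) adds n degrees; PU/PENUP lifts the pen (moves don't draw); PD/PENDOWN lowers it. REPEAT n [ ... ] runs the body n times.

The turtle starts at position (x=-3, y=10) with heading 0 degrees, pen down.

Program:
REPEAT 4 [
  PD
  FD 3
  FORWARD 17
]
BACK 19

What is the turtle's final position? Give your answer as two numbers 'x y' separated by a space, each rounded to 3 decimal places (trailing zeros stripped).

Answer: 58 10

Derivation:
Executing turtle program step by step:
Start: pos=(-3,10), heading=0, pen down
REPEAT 4 [
  -- iteration 1/4 --
  PD: pen down
  FD 3: (-3,10) -> (0,10) [heading=0, draw]
  FD 17: (0,10) -> (17,10) [heading=0, draw]
  -- iteration 2/4 --
  PD: pen down
  FD 3: (17,10) -> (20,10) [heading=0, draw]
  FD 17: (20,10) -> (37,10) [heading=0, draw]
  -- iteration 3/4 --
  PD: pen down
  FD 3: (37,10) -> (40,10) [heading=0, draw]
  FD 17: (40,10) -> (57,10) [heading=0, draw]
  -- iteration 4/4 --
  PD: pen down
  FD 3: (57,10) -> (60,10) [heading=0, draw]
  FD 17: (60,10) -> (77,10) [heading=0, draw]
]
BK 19: (77,10) -> (58,10) [heading=0, draw]
Final: pos=(58,10), heading=0, 9 segment(s) drawn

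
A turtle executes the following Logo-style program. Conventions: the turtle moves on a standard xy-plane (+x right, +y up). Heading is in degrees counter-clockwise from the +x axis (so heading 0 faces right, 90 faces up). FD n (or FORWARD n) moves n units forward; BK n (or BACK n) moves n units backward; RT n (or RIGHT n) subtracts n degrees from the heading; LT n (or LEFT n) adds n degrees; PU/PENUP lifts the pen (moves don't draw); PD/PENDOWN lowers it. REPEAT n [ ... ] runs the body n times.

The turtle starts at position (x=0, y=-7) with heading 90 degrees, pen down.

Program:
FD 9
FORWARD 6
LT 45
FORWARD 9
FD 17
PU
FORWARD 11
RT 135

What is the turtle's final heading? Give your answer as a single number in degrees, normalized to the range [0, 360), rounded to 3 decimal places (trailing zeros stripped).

Executing turtle program step by step:
Start: pos=(0,-7), heading=90, pen down
FD 9: (0,-7) -> (0,2) [heading=90, draw]
FD 6: (0,2) -> (0,8) [heading=90, draw]
LT 45: heading 90 -> 135
FD 9: (0,8) -> (-6.364,14.364) [heading=135, draw]
FD 17: (-6.364,14.364) -> (-18.385,26.385) [heading=135, draw]
PU: pen up
FD 11: (-18.385,26.385) -> (-26.163,34.163) [heading=135, move]
RT 135: heading 135 -> 0
Final: pos=(-26.163,34.163), heading=0, 4 segment(s) drawn

Answer: 0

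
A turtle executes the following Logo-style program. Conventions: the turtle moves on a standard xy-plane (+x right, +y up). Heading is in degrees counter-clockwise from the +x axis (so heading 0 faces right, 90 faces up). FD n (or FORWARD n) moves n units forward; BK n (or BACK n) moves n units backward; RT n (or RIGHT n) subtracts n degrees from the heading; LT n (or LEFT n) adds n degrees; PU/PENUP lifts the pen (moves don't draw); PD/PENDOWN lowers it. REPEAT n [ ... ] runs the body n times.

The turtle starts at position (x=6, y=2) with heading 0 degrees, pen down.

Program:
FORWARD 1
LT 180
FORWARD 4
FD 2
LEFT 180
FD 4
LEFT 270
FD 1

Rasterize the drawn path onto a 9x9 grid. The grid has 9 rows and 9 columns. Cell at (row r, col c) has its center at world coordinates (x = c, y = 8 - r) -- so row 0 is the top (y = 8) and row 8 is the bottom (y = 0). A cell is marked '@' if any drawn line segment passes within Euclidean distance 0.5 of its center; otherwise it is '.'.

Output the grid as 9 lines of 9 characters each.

Segment 0: (6,2) -> (7,2)
Segment 1: (7,2) -> (3,2)
Segment 2: (3,2) -> (1,2)
Segment 3: (1,2) -> (5,2)
Segment 4: (5,2) -> (5,1)

Answer: .........
.........
.........
.........
.........
.........
.@@@@@@@.
.....@...
.........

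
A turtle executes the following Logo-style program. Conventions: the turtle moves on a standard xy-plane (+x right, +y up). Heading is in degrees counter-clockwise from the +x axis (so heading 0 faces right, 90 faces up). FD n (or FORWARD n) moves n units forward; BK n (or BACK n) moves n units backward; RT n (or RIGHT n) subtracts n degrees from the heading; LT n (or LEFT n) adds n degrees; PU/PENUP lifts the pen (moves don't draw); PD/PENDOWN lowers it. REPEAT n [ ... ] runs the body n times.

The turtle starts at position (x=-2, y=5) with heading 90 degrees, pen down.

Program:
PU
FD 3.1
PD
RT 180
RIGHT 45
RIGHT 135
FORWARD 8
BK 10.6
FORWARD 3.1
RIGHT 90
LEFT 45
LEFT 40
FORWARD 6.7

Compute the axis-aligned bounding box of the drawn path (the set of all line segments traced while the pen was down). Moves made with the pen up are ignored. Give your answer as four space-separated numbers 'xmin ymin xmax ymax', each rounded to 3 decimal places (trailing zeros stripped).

Answer: -2 5.5 -1.416 16.1

Derivation:
Executing turtle program step by step:
Start: pos=(-2,5), heading=90, pen down
PU: pen up
FD 3.1: (-2,5) -> (-2,8.1) [heading=90, move]
PD: pen down
RT 180: heading 90 -> 270
RT 45: heading 270 -> 225
RT 135: heading 225 -> 90
FD 8: (-2,8.1) -> (-2,16.1) [heading=90, draw]
BK 10.6: (-2,16.1) -> (-2,5.5) [heading=90, draw]
FD 3.1: (-2,5.5) -> (-2,8.6) [heading=90, draw]
RT 90: heading 90 -> 0
LT 45: heading 0 -> 45
LT 40: heading 45 -> 85
FD 6.7: (-2,8.6) -> (-1.416,15.275) [heading=85, draw]
Final: pos=(-1.416,15.275), heading=85, 4 segment(s) drawn

Segment endpoints: x in {-2, -2, -2, -2, -1.416}, y in {5.5, 8.1, 8.6, 15.275, 16.1}
xmin=-2, ymin=5.5, xmax=-1.416, ymax=16.1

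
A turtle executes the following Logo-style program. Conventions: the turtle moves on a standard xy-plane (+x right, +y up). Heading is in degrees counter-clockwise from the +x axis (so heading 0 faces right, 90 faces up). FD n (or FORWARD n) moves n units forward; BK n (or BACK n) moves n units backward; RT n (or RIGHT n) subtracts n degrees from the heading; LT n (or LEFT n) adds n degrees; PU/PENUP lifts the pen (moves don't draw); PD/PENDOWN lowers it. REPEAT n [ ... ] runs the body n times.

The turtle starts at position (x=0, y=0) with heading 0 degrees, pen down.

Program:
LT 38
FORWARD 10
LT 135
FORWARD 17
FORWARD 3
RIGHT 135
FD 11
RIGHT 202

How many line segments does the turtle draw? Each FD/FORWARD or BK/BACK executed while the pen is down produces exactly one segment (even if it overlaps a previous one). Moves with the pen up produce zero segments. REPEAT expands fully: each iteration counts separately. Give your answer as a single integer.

Executing turtle program step by step:
Start: pos=(0,0), heading=0, pen down
LT 38: heading 0 -> 38
FD 10: (0,0) -> (7.88,6.157) [heading=38, draw]
LT 135: heading 38 -> 173
FD 17: (7.88,6.157) -> (-8.993,8.228) [heading=173, draw]
FD 3: (-8.993,8.228) -> (-11.971,8.594) [heading=173, draw]
RT 135: heading 173 -> 38
FD 11: (-11.971,8.594) -> (-3.303,15.366) [heading=38, draw]
RT 202: heading 38 -> 196
Final: pos=(-3.303,15.366), heading=196, 4 segment(s) drawn
Segments drawn: 4

Answer: 4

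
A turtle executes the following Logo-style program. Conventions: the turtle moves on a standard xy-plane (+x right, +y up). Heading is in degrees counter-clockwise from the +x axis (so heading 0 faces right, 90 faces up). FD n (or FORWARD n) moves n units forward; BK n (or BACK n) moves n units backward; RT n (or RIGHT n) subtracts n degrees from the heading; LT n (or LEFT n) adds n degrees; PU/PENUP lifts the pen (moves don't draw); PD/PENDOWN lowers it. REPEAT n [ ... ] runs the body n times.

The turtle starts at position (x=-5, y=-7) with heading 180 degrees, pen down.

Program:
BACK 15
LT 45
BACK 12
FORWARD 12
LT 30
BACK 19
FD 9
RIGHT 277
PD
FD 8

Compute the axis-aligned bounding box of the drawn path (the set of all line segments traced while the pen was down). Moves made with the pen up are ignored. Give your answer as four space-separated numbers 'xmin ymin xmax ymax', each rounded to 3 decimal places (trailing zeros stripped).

Executing turtle program step by step:
Start: pos=(-5,-7), heading=180, pen down
BK 15: (-5,-7) -> (10,-7) [heading=180, draw]
LT 45: heading 180 -> 225
BK 12: (10,-7) -> (18.485,1.485) [heading=225, draw]
FD 12: (18.485,1.485) -> (10,-7) [heading=225, draw]
LT 30: heading 225 -> 255
BK 19: (10,-7) -> (14.918,11.353) [heading=255, draw]
FD 9: (14.918,11.353) -> (12.588,2.659) [heading=255, draw]
RT 277: heading 255 -> 338
PD: pen down
FD 8: (12.588,2.659) -> (20.006,-0.338) [heading=338, draw]
Final: pos=(20.006,-0.338), heading=338, 6 segment(s) drawn

Segment endpoints: x in {-5, 10, 12.588, 14.918, 18.485, 20.006}, y in {-7, -7, -0.338, 1.485, 2.659, 11.353}
xmin=-5, ymin=-7, xmax=20.006, ymax=11.353

Answer: -5 -7 20.006 11.353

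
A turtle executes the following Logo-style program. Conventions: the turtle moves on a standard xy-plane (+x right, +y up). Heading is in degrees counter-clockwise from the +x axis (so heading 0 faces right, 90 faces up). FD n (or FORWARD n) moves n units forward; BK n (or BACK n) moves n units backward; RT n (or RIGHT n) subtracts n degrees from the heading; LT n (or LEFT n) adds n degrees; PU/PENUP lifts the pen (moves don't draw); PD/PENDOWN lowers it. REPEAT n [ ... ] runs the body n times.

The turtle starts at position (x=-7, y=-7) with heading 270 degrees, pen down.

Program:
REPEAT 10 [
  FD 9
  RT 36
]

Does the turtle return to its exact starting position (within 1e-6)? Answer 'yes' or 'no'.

Executing turtle program step by step:
Start: pos=(-7,-7), heading=270, pen down
REPEAT 10 [
  -- iteration 1/10 --
  FD 9: (-7,-7) -> (-7,-16) [heading=270, draw]
  RT 36: heading 270 -> 234
  -- iteration 2/10 --
  FD 9: (-7,-16) -> (-12.29,-23.281) [heading=234, draw]
  RT 36: heading 234 -> 198
  -- iteration 3/10 --
  FD 9: (-12.29,-23.281) -> (-20.85,-26.062) [heading=198, draw]
  RT 36: heading 198 -> 162
  -- iteration 4/10 --
  FD 9: (-20.85,-26.062) -> (-29.409,-23.281) [heading=162, draw]
  RT 36: heading 162 -> 126
  -- iteration 5/10 --
  FD 9: (-29.409,-23.281) -> (-34.699,-16) [heading=126, draw]
  RT 36: heading 126 -> 90
  -- iteration 6/10 --
  FD 9: (-34.699,-16) -> (-34.699,-7) [heading=90, draw]
  RT 36: heading 90 -> 54
  -- iteration 7/10 --
  FD 9: (-34.699,-7) -> (-29.409,0.281) [heading=54, draw]
  RT 36: heading 54 -> 18
  -- iteration 8/10 --
  FD 9: (-29.409,0.281) -> (-20.85,3.062) [heading=18, draw]
  RT 36: heading 18 -> 342
  -- iteration 9/10 --
  FD 9: (-20.85,3.062) -> (-12.29,0.281) [heading=342, draw]
  RT 36: heading 342 -> 306
  -- iteration 10/10 --
  FD 9: (-12.29,0.281) -> (-7,-7) [heading=306, draw]
  RT 36: heading 306 -> 270
]
Final: pos=(-7,-7), heading=270, 10 segment(s) drawn

Start position: (-7, -7)
Final position: (-7, -7)
Distance = 0; < 1e-6 -> CLOSED

Answer: yes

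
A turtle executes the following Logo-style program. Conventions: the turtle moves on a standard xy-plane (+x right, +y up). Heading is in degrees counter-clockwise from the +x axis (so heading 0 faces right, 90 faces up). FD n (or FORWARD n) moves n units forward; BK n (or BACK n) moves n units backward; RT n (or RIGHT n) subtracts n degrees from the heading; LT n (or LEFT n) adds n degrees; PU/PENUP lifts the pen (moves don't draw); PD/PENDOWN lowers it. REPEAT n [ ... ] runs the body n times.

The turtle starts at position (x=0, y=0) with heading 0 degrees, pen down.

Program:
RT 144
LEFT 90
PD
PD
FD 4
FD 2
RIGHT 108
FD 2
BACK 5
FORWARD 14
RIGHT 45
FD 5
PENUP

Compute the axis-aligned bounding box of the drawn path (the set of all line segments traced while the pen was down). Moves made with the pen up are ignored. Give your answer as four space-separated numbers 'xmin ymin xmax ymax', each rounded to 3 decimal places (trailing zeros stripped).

Executing turtle program step by step:
Start: pos=(0,0), heading=0, pen down
RT 144: heading 0 -> 216
LT 90: heading 216 -> 306
PD: pen down
PD: pen down
FD 4: (0,0) -> (2.351,-3.236) [heading=306, draw]
FD 2: (2.351,-3.236) -> (3.527,-4.854) [heading=306, draw]
RT 108: heading 306 -> 198
FD 2: (3.527,-4.854) -> (1.625,-5.472) [heading=198, draw]
BK 5: (1.625,-5.472) -> (6.38,-3.927) [heading=198, draw]
FD 14: (6.38,-3.927) -> (-6.935,-8.253) [heading=198, draw]
RT 45: heading 198 -> 153
FD 5: (-6.935,-8.253) -> (-11.39,-5.983) [heading=153, draw]
PU: pen up
Final: pos=(-11.39,-5.983), heading=153, 6 segment(s) drawn

Segment endpoints: x in {-11.39, -6.935, 0, 1.625, 2.351, 3.527, 6.38}, y in {-8.253, -5.983, -5.472, -4.854, -3.927, -3.236, 0}
xmin=-11.39, ymin=-8.253, xmax=6.38, ymax=0

Answer: -11.39 -8.253 6.38 0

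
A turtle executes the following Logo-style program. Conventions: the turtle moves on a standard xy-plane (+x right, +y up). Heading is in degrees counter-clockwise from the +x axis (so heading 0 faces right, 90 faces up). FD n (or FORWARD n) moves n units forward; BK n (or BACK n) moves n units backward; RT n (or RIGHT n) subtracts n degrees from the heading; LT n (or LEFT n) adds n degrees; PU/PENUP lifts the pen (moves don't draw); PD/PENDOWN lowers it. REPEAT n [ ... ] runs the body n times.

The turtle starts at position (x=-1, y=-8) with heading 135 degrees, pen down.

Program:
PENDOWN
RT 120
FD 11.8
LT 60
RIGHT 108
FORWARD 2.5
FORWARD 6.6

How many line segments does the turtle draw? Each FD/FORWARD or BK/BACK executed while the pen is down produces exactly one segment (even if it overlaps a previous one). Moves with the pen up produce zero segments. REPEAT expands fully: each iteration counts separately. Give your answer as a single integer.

Executing turtle program step by step:
Start: pos=(-1,-8), heading=135, pen down
PD: pen down
RT 120: heading 135 -> 15
FD 11.8: (-1,-8) -> (10.398,-4.946) [heading=15, draw]
LT 60: heading 15 -> 75
RT 108: heading 75 -> 327
FD 2.5: (10.398,-4.946) -> (12.495,-6.308) [heading=327, draw]
FD 6.6: (12.495,-6.308) -> (18.03,-9.902) [heading=327, draw]
Final: pos=(18.03,-9.902), heading=327, 3 segment(s) drawn
Segments drawn: 3

Answer: 3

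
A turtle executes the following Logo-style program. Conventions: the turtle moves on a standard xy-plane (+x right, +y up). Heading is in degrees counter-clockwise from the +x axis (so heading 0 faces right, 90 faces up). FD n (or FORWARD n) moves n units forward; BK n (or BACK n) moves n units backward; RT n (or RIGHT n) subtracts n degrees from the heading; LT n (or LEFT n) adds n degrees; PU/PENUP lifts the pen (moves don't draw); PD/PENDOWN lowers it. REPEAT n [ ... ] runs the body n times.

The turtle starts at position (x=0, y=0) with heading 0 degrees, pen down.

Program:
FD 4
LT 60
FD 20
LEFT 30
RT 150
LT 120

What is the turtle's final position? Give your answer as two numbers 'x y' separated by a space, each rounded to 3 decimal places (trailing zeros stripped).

Executing turtle program step by step:
Start: pos=(0,0), heading=0, pen down
FD 4: (0,0) -> (4,0) [heading=0, draw]
LT 60: heading 0 -> 60
FD 20: (4,0) -> (14,17.321) [heading=60, draw]
LT 30: heading 60 -> 90
RT 150: heading 90 -> 300
LT 120: heading 300 -> 60
Final: pos=(14,17.321), heading=60, 2 segment(s) drawn

Answer: 14 17.321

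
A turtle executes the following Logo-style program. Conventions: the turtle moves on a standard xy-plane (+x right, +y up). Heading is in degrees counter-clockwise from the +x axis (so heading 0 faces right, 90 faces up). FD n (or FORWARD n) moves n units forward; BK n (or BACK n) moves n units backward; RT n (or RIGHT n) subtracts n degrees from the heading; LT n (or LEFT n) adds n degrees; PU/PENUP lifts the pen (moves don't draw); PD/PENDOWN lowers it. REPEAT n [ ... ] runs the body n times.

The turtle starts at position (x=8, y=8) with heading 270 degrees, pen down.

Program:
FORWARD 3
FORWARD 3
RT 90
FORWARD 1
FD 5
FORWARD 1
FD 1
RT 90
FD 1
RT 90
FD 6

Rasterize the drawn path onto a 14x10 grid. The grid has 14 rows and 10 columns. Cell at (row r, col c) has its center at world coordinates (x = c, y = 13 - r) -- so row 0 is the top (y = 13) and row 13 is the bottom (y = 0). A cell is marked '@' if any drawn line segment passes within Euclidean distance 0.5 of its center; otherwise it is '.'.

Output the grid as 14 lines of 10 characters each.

Segment 0: (8,8) -> (8,5)
Segment 1: (8,5) -> (8,2)
Segment 2: (8,2) -> (7,2)
Segment 3: (7,2) -> (2,2)
Segment 4: (2,2) -> (1,2)
Segment 5: (1,2) -> (-0,2)
Segment 6: (-0,2) -> (-0,3)
Segment 7: (-0,3) -> (6,3)

Answer: ..........
..........
..........
..........
..........
........@.
........@.
........@.
........@.
........@.
@@@@@@@.@.
@@@@@@@@@.
..........
..........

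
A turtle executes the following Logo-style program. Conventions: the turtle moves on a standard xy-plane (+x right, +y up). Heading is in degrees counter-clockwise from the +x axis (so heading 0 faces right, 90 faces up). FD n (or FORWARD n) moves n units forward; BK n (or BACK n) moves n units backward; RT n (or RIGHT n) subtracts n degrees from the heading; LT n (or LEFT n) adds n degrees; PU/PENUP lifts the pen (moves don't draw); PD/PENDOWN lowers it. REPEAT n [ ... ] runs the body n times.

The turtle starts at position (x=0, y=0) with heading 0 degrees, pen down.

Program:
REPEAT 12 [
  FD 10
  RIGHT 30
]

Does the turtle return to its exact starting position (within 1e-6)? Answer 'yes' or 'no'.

Executing turtle program step by step:
Start: pos=(0,0), heading=0, pen down
REPEAT 12 [
  -- iteration 1/12 --
  FD 10: (0,0) -> (10,0) [heading=0, draw]
  RT 30: heading 0 -> 330
  -- iteration 2/12 --
  FD 10: (10,0) -> (18.66,-5) [heading=330, draw]
  RT 30: heading 330 -> 300
  -- iteration 3/12 --
  FD 10: (18.66,-5) -> (23.66,-13.66) [heading=300, draw]
  RT 30: heading 300 -> 270
  -- iteration 4/12 --
  FD 10: (23.66,-13.66) -> (23.66,-23.66) [heading=270, draw]
  RT 30: heading 270 -> 240
  -- iteration 5/12 --
  FD 10: (23.66,-23.66) -> (18.66,-32.321) [heading=240, draw]
  RT 30: heading 240 -> 210
  -- iteration 6/12 --
  FD 10: (18.66,-32.321) -> (10,-37.321) [heading=210, draw]
  RT 30: heading 210 -> 180
  -- iteration 7/12 --
  FD 10: (10,-37.321) -> (0,-37.321) [heading=180, draw]
  RT 30: heading 180 -> 150
  -- iteration 8/12 --
  FD 10: (0,-37.321) -> (-8.66,-32.321) [heading=150, draw]
  RT 30: heading 150 -> 120
  -- iteration 9/12 --
  FD 10: (-8.66,-32.321) -> (-13.66,-23.66) [heading=120, draw]
  RT 30: heading 120 -> 90
  -- iteration 10/12 --
  FD 10: (-13.66,-23.66) -> (-13.66,-13.66) [heading=90, draw]
  RT 30: heading 90 -> 60
  -- iteration 11/12 --
  FD 10: (-13.66,-13.66) -> (-8.66,-5) [heading=60, draw]
  RT 30: heading 60 -> 30
  -- iteration 12/12 --
  FD 10: (-8.66,-5) -> (0,0) [heading=30, draw]
  RT 30: heading 30 -> 0
]
Final: pos=(0,0), heading=0, 12 segment(s) drawn

Start position: (0, 0)
Final position: (0, 0)
Distance = 0; < 1e-6 -> CLOSED

Answer: yes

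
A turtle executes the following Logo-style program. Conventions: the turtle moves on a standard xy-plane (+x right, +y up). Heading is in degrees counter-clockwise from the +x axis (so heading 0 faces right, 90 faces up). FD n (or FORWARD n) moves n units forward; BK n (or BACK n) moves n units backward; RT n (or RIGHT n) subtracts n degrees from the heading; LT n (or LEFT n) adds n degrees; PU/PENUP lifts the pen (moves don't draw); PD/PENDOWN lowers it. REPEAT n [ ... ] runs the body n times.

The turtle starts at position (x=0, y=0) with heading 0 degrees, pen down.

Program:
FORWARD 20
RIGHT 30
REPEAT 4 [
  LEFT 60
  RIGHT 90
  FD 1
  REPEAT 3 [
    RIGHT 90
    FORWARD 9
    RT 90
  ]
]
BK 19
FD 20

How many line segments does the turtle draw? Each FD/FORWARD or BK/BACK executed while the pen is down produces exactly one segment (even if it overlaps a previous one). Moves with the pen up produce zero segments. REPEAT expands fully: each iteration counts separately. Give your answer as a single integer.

Answer: 19

Derivation:
Executing turtle program step by step:
Start: pos=(0,0), heading=0, pen down
FD 20: (0,0) -> (20,0) [heading=0, draw]
RT 30: heading 0 -> 330
REPEAT 4 [
  -- iteration 1/4 --
  LT 60: heading 330 -> 30
  RT 90: heading 30 -> 300
  FD 1: (20,0) -> (20.5,-0.866) [heading=300, draw]
  REPEAT 3 [
    -- iteration 1/3 --
    RT 90: heading 300 -> 210
    FD 9: (20.5,-0.866) -> (12.706,-5.366) [heading=210, draw]
    RT 90: heading 210 -> 120
    -- iteration 2/3 --
    RT 90: heading 120 -> 30
    FD 9: (12.706,-5.366) -> (20.5,-0.866) [heading=30, draw]
    RT 90: heading 30 -> 300
    -- iteration 3/3 --
    RT 90: heading 300 -> 210
    FD 9: (20.5,-0.866) -> (12.706,-5.366) [heading=210, draw]
    RT 90: heading 210 -> 120
  ]
  -- iteration 2/4 --
  LT 60: heading 120 -> 180
  RT 90: heading 180 -> 90
  FD 1: (12.706,-5.366) -> (12.706,-4.366) [heading=90, draw]
  REPEAT 3 [
    -- iteration 1/3 --
    RT 90: heading 90 -> 0
    FD 9: (12.706,-4.366) -> (21.706,-4.366) [heading=0, draw]
    RT 90: heading 0 -> 270
    -- iteration 2/3 --
    RT 90: heading 270 -> 180
    FD 9: (21.706,-4.366) -> (12.706,-4.366) [heading=180, draw]
    RT 90: heading 180 -> 90
    -- iteration 3/3 --
    RT 90: heading 90 -> 0
    FD 9: (12.706,-4.366) -> (21.706,-4.366) [heading=0, draw]
    RT 90: heading 0 -> 270
  ]
  -- iteration 3/4 --
  LT 60: heading 270 -> 330
  RT 90: heading 330 -> 240
  FD 1: (21.706,-4.366) -> (21.206,-5.232) [heading=240, draw]
  REPEAT 3 [
    -- iteration 1/3 --
    RT 90: heading 240 -> 150
    FD 9: (21.206,-5.232) -> (13.412,-0.732) [heading=150, draw]
    RT 90: heading 150 -> 60
    -- iteration 2/3 --
    RT 90: heading 60 -> 330
    FD 9: (13.412,-0.732) -> (21.206,-5.232) [heading=330, draw]
    RT 90: heading 330 -> 240
    -- iteration 3/3 --
    RT 90: heading 240 -> 150
    FD 9: (21.206,-5.232) -> (13.412,-0.732) [heading=150, draw]
    RT 90: heading 150 -> 60
  ]
  -- iteration 4/4 --
  LT 60: heading 60 -> 120
  RT 90: heading 120 -> 30
  FD 1: (13.412,-0.732) -> (14.278,-0.232) [heading=30, draw]
  REPEAT 3 [
    -- iteration 1/3 --
    RT 90: heading 30 -> 300
    FD 9: (14.278,-0.232) -> (18.778,-8.026) [heading=300, draw]
    RT 90: heading 300 -> 210
    -- iteration 2/3 --
    RT 90: heading 210 -> 120
    FD 9: (18.778,-8.026) -> (14.278,-0.232) [heading=120, draw]
    RT 90: heading 120 -> 30
    -- iteration 3/3 --
    RT 90: heading 30 -> 300
    FD 9: (14.278,-0.232) -> (18.778,-8.026) [heading=300, draw]
    RT 90: heading 300 -> 210
  ]
]
BK 19: (18.778,-8.026) -> (35.232,1.474) [heading=210, draw]
FD 20: (35.232,1.474) -> (17.912,-8.526) [heading=210, draw]
Final: pos=(17.912,-8.526), heading=210, 19 segment(s) drawn
Segments drawn: 19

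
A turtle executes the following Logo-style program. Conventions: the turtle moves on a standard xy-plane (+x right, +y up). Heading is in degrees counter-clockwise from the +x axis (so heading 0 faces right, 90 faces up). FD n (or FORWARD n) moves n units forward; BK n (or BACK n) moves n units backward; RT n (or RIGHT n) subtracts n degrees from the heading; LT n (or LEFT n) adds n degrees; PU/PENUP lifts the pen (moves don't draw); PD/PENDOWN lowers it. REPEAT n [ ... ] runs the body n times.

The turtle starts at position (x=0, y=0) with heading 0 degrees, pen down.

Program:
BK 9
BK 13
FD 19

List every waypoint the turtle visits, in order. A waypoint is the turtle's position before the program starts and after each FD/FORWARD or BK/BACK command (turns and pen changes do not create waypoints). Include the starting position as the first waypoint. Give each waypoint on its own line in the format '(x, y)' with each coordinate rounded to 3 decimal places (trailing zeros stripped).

Executing turtle program step by step:
Start: pos=(0,0), heading=0, pen down
BK 9: (0,0) -> (-9,0) [heading=0, draw]
BK 13: (-9,0) -> (-22,0) [heading=0, draw]
FD 19: (-22,0) -> (-3,0) [heading=0, draw]
Final: pos=(-3,0), heading=0, 3 segment(s) drawn
Waypoints (4 total):
(0, 0)
(-9, 0)
(-22, 0)
(-3, 0)

Answer: (0, 0)
(-9, 0)
(-22, 0)
(-3, 0)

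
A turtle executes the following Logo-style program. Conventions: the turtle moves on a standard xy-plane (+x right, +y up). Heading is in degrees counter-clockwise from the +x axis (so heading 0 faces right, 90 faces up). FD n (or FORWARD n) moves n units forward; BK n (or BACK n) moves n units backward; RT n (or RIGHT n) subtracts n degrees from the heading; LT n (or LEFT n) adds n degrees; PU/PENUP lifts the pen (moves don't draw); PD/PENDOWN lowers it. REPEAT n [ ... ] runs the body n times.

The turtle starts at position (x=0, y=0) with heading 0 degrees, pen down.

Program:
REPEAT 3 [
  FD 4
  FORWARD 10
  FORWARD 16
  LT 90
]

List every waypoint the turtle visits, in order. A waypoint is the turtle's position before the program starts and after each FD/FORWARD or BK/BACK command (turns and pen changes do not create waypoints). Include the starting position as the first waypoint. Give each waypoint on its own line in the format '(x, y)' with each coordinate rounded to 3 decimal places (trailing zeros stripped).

Executing turtle program step by step:
Start: pos=(0,0), heading=0, pen down
REPEAT 3 [
  -- iteration 1/3 --
  FD 4: (0,0) -> (4,0) [heading=0, draw]
  FD 10: (4,0) -> (14,0) [heading=0, draw]
  FD 16: (14,0) -> (30,0) [heading=0, draw]
  LT 90: heading 0 -> 90
  -- iteration 2/3 --
  FD 4: (30,0) -> (30,4) [heading=90, draw]
  FD 10: (30,4) -> (30,14) [heading=90, draw]
  FD 16: (30,14) -> (30,30) [heading=90, draw]
  LT 90: heading 90 -> 180
  -- iteration 3/3 --
  FD 4: (30,30) -> (26,30) [heading=180, draw]
  FD 10: (26,30) -> (16,30) [heading=180, draw]
  FD 16: (16,30) -> (0,30) [heading=180, draw]
  LT 90: heading 180 -> 270
]
Final: pos=(0,30), heading=270, 9 segment(s) drawn
Waypoints (10 total):
(0, 0)
(4, 0)
(14, 0)
(30, 0)
(30, 4)
(30, 14)
(30, 30)
(26, 30)
(16, 30)
(0, 30)

Answer: (0, 0)
(4, 0)
(14, 0)
(30, 0)
(30, 4)
(30, 14)
(30, 30)
(26, 30)
(16, 30)
(0, 30)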